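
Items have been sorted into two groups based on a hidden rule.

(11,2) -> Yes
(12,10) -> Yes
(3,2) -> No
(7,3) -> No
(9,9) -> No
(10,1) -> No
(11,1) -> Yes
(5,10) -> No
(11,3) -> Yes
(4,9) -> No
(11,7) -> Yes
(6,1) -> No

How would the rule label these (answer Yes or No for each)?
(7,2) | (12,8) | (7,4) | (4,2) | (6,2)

No, Yes, No, No, No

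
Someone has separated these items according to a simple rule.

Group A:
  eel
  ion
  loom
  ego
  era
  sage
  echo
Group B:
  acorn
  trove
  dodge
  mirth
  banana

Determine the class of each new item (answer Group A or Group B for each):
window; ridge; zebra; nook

A rule that fits every label: length ≤ 4 — true of each 'Group A' example, false of each 'Group B' one.
Group B: window, since length 6.
Group B: ridge, since length 5.
Group B: zebra, since length 5.
Group A: nook, since length 4.

Group B, Group B, Group B, Group A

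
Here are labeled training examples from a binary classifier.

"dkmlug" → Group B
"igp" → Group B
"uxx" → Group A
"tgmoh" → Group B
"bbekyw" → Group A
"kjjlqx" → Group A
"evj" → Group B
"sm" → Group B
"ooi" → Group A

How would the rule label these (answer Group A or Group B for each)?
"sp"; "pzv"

Group B, Group B

Rule: has a double letter. This holds for each 'Group A' example and fails for each 'Group B' one.
"sp" → no doubled letter → Group B.
"pzv" → no doubled letter → Group B.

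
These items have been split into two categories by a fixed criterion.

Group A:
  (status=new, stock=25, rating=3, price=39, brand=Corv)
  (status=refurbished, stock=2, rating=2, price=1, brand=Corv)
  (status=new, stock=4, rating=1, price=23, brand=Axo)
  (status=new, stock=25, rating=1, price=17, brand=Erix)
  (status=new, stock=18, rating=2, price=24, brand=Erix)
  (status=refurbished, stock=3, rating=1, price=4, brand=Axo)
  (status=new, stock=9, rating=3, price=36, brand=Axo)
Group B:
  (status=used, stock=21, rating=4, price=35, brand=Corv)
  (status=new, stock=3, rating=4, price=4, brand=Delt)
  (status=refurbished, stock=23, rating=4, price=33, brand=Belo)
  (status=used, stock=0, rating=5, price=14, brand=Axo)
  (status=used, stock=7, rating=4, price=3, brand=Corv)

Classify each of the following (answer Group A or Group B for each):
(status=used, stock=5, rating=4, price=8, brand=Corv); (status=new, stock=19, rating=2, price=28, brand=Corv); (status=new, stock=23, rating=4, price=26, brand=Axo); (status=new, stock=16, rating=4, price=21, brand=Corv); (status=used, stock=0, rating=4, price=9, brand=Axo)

Group B, Group A, Group B, Group B, Group B

A rule that fits every label: rating ≤ 3 — true of each 'Group A' example, false of each 'Group B' one.
(status=used, stock=5, rating=4, price=8, brand=Corv): Group B (rating = 4).
(status=new, stock=19, rating=2, price=28, brand=Corv): Group A (rating = 2).
(status=new, stock=23, rating=4, price=26, brand=Axo): Group B (rating = 4).
(status=new, stock=16, rating=4, price=21, brand=Corv): Group B (rating = 4).
(status=used, stock=0, rating=4, price=9, brand=Axo): Group B (rating = 4).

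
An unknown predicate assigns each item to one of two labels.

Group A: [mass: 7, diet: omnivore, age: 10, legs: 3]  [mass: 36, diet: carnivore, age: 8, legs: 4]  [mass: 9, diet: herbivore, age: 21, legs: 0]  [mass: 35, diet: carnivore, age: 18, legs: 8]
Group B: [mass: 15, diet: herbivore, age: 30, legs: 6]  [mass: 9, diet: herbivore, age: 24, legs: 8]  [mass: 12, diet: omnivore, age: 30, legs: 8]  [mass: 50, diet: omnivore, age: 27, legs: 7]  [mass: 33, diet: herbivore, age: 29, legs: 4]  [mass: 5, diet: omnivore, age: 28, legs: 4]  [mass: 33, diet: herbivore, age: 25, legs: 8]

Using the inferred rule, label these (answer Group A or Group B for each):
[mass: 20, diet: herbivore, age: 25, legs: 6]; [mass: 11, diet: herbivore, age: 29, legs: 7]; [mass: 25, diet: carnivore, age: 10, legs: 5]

Group B, Group B, Group A

A rule that fits every label: age ≤ 21 — true of each 'Group A' example, false of each 'Group B' one.
Group B: [mass: 20, diet: herbivore, age: 25, legs: 6], since age = 25. Group B: [mass: 11, diet: herbivore, age: 29, legs: 7], since age = 29. Group A: [mass: 25, diet: carnivore, age: 10, legs: 5], since age = 10.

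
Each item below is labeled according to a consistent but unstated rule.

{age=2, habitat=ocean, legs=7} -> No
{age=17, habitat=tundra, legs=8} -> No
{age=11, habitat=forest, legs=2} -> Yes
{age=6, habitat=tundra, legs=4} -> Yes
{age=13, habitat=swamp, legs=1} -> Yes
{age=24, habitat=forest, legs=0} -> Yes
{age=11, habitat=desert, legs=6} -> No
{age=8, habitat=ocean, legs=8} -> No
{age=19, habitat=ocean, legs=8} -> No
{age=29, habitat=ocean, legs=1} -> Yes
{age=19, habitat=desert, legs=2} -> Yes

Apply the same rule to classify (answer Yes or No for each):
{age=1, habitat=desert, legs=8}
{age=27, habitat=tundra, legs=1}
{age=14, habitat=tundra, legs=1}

No, Yes, Yes

All 'Yes' examples share one property — legs ≤ 4 — and every 'No' example lacks it.
{age=1, habitat=desert, legs=8} → legs = 8 → No. {age=27, habitat=tundra, legs=1} → legs = 1 → Yes. {age=14, habitat=tundra, legs=1} → legs = 1 → Yes.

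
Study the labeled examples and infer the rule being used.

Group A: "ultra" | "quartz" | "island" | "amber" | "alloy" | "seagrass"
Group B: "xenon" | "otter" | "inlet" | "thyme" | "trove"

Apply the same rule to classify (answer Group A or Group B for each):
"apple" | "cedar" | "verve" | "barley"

Group A, Group A, Group B, Group A

The simplest hypothesis consistent with all the labels is: contains 'a'.
"apple" → has 'a' → Group A. "cedar" → has 'a' → Group A. "verve" → no 'a' → Group B. "barley" → has 'a' → Group A.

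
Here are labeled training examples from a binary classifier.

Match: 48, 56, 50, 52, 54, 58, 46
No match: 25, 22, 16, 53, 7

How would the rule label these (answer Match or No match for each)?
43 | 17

The classifier is using: even AND at least 25.

No match, No match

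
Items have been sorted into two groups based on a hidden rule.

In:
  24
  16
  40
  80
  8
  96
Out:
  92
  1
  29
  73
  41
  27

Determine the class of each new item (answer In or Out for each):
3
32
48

Out, In, In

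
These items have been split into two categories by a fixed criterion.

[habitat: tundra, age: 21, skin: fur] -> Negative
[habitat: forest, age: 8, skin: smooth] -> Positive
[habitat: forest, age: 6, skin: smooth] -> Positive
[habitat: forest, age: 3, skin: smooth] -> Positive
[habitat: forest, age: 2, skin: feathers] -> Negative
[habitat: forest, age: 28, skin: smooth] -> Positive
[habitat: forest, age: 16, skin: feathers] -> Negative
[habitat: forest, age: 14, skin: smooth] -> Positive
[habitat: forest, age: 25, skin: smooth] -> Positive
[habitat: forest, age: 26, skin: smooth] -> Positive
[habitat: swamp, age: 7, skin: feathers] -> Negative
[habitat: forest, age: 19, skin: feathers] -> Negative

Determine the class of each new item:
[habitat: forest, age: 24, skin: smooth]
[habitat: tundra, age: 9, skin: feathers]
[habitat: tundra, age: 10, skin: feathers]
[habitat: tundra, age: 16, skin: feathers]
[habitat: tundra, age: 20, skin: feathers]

Positive, Negative, Negative, Negative, Negative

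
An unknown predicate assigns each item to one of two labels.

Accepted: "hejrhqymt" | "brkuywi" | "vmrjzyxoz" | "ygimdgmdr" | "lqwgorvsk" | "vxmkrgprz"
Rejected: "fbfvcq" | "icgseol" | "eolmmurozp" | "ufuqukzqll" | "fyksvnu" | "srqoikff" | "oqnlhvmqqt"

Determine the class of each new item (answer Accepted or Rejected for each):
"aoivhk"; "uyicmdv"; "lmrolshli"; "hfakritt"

Rejected, Rejected, Accepted, Rejected

The distinguishing property — odd length AND contains 'r' — holds for all the 'Accepted' cases and none of the 'Rejected' cases.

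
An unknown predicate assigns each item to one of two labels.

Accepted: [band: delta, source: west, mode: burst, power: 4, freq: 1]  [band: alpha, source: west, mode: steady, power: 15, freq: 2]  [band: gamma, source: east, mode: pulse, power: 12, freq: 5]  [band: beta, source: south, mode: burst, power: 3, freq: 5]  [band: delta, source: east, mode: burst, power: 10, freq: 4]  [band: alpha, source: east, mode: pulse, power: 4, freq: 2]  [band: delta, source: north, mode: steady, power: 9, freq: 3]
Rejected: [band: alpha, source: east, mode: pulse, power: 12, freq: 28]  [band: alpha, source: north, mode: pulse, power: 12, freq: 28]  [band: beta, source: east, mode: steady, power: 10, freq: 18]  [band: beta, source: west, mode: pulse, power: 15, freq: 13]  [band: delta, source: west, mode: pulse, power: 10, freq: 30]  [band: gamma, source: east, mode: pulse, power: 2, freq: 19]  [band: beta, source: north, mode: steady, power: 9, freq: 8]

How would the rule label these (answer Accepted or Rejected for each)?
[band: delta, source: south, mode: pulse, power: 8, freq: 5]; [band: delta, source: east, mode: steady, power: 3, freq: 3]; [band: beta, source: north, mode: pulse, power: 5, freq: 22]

A rule that fits every label: freq ≤ 5 — true of each 'Accepted' example, false of each 'Rejected' one.
[band: delta, source: south, mode: pulse, power: 8, freq: 5]: Accepted (freq = 5).
[band: delta, source: east, mode: steady, power: 3, freq: 3]: Accepted (freq = 3).
[band: beta, source: north, mode: pulse, power: 5, freq: 22]: Rejected (freq = 22).

Accepted, Accepted, Rejected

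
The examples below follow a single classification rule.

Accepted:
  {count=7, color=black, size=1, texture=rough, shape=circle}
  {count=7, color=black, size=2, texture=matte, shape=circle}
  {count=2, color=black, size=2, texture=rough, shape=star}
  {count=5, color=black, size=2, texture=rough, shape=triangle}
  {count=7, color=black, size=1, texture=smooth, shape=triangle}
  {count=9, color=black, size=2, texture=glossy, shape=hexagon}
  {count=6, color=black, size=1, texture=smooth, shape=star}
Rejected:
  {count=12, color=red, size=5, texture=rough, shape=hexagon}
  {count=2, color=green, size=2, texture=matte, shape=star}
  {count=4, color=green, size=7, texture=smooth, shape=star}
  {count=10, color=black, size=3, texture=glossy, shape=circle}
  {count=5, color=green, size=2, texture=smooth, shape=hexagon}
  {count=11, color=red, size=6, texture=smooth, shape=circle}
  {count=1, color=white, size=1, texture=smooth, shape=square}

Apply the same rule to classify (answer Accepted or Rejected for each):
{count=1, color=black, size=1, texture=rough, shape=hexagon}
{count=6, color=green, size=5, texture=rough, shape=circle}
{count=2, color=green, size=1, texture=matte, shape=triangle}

The pattern is that an item is 'Accepted' exactly when: color is black AND size ≤ 2.
{count=1, color=black, size=1, texture=rough, shape=hexagon}: color is black, size = 1 — fits, so Accepted. {count=6, color=green, size=5, texture=rough, shape=circle}: color is green, size = 5 — does not satisfy this, so Rejected. {count=2, color=green, size=1, texture=matte, shape=triangle}: color is green, size = 1 — does not satisfy this, so Rejected.

Accepted, Rejected, Rejected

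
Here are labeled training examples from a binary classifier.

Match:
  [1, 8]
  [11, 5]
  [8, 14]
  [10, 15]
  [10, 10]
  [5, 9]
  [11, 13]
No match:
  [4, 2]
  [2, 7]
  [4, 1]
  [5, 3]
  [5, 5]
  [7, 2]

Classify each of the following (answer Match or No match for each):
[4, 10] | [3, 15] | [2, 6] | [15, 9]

Match, Match, No match, Match

One predicate separates the groups cleanly: max ≥ 8.
[4, 10] — max 10, hence Match. [3, 15] — max 15, hence Match. [2, 6] — max 6, hence No match. [15, 9] — max 15, hence Match.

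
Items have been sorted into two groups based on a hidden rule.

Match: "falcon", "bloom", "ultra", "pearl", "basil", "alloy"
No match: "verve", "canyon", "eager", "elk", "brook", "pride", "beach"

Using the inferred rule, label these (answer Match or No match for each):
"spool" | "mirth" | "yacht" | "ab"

'Match' ⟺ length ≥ 5 AND contains 'l'.
"spool" — length 5, has 'l', hence Match. "mirth" — length 5, no 'l', hence No match. "yacht" — length 5, no 'l', hence No match. "ab" — length 2, no 'l', hence No match.

Match, No match, No match, No match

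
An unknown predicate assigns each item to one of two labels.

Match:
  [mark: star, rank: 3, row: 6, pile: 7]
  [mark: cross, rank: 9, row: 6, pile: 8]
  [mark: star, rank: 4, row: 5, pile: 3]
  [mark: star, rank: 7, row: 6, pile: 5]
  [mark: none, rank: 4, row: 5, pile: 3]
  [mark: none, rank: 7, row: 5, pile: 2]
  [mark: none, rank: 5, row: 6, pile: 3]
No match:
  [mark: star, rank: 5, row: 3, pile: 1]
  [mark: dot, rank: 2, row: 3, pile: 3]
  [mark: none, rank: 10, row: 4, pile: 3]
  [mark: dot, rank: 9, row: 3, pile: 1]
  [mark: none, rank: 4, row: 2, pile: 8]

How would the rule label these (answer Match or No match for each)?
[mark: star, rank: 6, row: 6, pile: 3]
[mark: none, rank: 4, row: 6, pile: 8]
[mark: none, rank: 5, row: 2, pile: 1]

Match, Match, No match

The rule appears to be: row ≥ 5.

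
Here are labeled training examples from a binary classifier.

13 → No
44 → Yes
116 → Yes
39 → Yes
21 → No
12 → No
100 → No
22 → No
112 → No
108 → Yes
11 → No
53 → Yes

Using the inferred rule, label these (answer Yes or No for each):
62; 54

Rule: digit sum ≥ 5. This holds for each 'Yes' example and fails for each 'No' one.

Yes, Yes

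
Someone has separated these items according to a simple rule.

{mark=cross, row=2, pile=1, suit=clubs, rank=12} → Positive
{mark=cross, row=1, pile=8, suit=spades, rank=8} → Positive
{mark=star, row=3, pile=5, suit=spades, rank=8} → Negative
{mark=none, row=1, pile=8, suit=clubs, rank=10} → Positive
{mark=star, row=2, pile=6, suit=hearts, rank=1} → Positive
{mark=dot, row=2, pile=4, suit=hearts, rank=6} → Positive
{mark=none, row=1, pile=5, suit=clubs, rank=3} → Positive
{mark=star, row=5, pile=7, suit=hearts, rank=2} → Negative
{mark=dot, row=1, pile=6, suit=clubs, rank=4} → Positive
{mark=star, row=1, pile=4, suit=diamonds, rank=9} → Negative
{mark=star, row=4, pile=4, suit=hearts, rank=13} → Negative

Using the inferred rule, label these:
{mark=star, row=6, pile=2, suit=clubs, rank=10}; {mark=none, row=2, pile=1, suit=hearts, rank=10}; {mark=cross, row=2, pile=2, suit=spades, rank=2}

The distinguishing property — row ≤ 2 AND rank ≠ 9 — holds for all the 'Positive' cases and none of the 'Negative' cases.

Negative, Positive, Positive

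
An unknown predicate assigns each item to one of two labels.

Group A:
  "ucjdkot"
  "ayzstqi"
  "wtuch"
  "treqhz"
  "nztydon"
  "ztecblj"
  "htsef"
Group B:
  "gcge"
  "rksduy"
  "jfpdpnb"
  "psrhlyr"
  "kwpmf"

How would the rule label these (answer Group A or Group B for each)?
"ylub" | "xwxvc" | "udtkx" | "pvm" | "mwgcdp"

The rule appears to be: contains 't'.
"ylub": no 't' — fails this test, so Group B.
"xwxvc": no 't' — fails this test, so Group B.
"udtkx": has 't' — satisfies this, so Group A.
"pvm": no 't' — fails this test, so Group B.
"mwgcdp": no 't' — fails this test, so Group B.

Group B, Group B, Group A, Group B, Group B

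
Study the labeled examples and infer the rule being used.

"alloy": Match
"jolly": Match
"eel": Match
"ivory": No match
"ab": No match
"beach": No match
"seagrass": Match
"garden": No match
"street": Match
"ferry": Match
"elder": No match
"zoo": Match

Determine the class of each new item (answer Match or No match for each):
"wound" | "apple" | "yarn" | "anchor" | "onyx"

No match, Match, No match, No match, No match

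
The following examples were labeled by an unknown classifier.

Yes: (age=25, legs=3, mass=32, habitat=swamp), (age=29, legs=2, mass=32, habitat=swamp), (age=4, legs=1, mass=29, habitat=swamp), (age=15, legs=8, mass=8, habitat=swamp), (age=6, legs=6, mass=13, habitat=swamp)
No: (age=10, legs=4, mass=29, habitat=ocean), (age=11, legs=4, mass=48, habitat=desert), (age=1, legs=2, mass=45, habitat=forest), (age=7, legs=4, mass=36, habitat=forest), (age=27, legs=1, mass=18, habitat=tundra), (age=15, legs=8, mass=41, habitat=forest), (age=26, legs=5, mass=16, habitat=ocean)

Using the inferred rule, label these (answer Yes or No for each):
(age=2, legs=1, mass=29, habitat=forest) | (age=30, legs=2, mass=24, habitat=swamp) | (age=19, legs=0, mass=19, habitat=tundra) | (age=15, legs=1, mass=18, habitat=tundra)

No, Yes, No, No

Every 'Yes' example satisfies: habitat is swamp. None of the 'No' examples do.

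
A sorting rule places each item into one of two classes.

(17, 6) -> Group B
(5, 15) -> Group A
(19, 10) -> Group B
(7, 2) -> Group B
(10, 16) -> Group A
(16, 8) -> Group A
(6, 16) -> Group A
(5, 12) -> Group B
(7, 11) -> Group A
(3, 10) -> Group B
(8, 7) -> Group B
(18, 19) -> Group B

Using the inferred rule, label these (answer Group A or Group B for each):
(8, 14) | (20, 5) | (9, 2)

Group A, Group B, Group B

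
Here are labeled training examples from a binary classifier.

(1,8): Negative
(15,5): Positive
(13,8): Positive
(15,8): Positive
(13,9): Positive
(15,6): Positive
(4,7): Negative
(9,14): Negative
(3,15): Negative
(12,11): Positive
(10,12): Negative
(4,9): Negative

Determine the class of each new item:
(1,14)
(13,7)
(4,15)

Negative, Positive, Negative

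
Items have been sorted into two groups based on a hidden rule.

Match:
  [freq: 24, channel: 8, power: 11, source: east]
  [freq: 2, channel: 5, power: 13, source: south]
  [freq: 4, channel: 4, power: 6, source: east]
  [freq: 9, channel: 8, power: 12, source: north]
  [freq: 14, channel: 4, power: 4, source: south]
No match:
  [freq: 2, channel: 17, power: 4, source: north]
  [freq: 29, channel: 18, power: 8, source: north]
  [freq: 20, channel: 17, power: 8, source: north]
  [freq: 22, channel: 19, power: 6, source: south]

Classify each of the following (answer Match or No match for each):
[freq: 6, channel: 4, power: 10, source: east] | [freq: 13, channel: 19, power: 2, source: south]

Match, No match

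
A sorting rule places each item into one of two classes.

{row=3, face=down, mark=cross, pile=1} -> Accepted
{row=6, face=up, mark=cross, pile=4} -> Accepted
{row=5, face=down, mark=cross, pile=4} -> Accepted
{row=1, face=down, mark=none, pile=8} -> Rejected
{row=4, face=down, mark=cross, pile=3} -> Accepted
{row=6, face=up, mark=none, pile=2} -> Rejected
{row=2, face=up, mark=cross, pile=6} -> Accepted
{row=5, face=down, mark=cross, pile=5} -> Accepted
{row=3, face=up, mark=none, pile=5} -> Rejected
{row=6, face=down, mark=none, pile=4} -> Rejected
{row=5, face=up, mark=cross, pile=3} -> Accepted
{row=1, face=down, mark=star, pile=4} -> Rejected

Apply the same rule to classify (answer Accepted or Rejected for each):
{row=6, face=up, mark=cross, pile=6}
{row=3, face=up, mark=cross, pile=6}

The rule appears to be: mark is cross.
Accepted: {row=6, face=up, mark=cross, pile=6}, since mark is cross.
Accepted: {row=3, face=up, mark=cross, pile=6}, since mark is cross.

Accepted, Accepted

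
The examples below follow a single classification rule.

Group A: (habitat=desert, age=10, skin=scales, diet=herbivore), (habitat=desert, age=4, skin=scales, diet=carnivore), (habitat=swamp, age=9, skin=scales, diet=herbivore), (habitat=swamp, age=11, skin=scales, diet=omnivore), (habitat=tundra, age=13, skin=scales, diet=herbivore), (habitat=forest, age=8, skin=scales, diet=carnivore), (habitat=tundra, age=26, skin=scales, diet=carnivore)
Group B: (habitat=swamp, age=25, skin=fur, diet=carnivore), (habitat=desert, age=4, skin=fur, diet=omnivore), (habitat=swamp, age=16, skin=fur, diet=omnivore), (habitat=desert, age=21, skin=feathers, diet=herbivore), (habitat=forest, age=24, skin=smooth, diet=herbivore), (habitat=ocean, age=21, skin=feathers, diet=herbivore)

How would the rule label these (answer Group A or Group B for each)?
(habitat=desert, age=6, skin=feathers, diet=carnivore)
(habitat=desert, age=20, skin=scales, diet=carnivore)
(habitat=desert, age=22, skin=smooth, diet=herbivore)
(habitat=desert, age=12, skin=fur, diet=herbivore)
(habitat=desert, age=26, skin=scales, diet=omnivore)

Group B, Group A, Group B, Group B, Group A

The classifier is using: skin is scales.
(habitat=desert, age=6, skin=feathers, diet=carnivore): Group B (skin is feathers).
(habitat=desert, age=20, skin=scales, diet=carnivore): Group A (skin is scales).
(habitat=desert, age=22, skin=smooth, diet=herbivore): Group B (skin is smooth).
(habitat=desert, age=12, skin=fur, diet=herbivore): Group B (skin is fur).
(habitat=desert, age=26, skin=scales, diet=omnivore): Group A (skin is scales).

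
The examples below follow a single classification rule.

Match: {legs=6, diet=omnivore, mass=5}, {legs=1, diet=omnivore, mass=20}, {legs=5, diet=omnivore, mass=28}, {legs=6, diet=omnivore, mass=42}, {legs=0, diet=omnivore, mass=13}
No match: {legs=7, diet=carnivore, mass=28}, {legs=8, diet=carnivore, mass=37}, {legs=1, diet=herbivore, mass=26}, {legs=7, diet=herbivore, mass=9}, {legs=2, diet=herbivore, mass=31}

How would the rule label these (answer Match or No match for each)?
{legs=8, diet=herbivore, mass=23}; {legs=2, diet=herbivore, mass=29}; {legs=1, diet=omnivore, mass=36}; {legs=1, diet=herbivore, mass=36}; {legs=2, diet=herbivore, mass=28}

Checking candidate rules against both groups, what survives is: diet is omnivore.
No match: {legs=8, diet=herbivore, mass=23}, since diet is herbivore.
No match: {legs=2, diet=herbivore, mass=29}, since diet is herbivore.
Match: {legs=1, diet=omnivore, mass=36}, since diet is omnivore.
No match: {legs=1, diet=herbivore, mass=36}, since diet is herbivore.
No match: {legs=2, diet=herbivore, mass=28}, since diet is herbivore.

No match, No match, Match, No match, No match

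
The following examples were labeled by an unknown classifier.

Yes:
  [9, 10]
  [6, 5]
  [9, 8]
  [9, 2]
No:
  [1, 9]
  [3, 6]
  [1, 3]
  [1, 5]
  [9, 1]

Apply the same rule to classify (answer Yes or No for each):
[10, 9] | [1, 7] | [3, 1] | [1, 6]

All 'Yes' examples share one property — sum ≥ 11 — and every 'No' example lacks it.
Yes: [10, 9], since 10+9 = 19. No: [1, 7], since 1+7 = 8. No: [3, 1], since 3+1 = 4. No: [1, 6], since 1+6 = 7.

Yes, No, No, No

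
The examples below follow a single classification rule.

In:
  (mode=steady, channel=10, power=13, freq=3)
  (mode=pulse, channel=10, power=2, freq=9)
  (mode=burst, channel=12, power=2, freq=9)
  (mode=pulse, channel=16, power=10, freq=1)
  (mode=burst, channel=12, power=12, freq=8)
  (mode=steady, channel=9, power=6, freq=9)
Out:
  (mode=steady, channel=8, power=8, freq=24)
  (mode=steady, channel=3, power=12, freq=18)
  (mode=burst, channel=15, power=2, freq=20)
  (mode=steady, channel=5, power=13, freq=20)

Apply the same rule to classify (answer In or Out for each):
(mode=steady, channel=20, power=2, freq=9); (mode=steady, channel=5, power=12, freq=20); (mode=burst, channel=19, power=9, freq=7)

All 'In' examples share one property — freq ≤ 9 — and every 'Out' example lacks it.
(mode=steady, channel=20, power=2, freq=9) — freq = 9, hence In.
(mode=steady, channel=5, power=12, freq=20) — freq = 20, hence Out.
(mode=burst, channel=19, power=9, freq=7) — freq = 7, hence In.

In, Out, In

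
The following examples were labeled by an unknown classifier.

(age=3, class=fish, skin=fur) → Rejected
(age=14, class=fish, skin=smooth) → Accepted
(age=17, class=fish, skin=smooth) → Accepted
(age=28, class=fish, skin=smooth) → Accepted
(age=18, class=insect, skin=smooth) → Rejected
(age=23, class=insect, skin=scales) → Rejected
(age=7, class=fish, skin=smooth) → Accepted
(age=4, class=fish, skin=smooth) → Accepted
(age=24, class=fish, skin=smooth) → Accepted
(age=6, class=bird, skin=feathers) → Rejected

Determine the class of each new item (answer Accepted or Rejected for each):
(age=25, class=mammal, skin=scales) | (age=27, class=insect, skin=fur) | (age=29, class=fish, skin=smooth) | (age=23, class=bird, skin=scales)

The simplest hypothesis consistent with all the labels is: skin is smooth AND class is fish.
(age=25, class=mammal, skin=scales): skin is scales, class is mammal, lacks this property → Rejected.
(age=27, class=insect, skin=fur): skin is fur, class is insect, lacks this property → Rejected.
(age=29, class=fish, skin=smooth): skin is smooth, class is fish, passes → Accepted.
(age=23, class=bird, skin=scales): skin is scales, class is bird, lacks this property → Rejected.

Rejected, Rejected, Accepted, Rejected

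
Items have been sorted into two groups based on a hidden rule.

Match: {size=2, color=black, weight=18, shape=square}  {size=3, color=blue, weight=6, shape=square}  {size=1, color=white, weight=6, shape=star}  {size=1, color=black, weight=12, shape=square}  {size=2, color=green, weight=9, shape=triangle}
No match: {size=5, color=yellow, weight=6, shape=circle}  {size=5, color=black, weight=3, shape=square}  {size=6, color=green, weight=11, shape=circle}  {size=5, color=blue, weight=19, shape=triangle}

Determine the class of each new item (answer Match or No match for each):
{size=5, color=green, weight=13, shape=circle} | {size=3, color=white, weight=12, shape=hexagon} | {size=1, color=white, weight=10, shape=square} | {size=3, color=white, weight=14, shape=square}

One predicate separates the groups cleanly: size ≤ 3.
{size=5, color=green, weight=13, shape=circle}: No match (size = 5). {size=3, color=white, weight=12, shape=hexagon}: Match (size = 3). {size=1, color=white, weight=10, shape=square}: Match (size = 1). {size=3, color=white, weight=14, shape=square}: Match (size = 3).

No match, Match, Match, Match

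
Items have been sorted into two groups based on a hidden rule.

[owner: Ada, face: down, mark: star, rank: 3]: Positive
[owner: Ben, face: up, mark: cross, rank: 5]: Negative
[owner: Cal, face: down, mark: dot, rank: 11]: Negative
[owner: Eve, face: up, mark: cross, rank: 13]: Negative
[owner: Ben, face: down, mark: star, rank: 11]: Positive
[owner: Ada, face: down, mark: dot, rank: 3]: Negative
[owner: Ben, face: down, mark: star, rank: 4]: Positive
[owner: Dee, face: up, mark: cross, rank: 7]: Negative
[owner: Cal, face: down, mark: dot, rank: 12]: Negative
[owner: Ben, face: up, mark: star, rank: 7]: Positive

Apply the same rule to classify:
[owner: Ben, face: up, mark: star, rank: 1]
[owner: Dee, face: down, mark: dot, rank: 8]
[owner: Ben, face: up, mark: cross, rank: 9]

Positive, Negative, Negative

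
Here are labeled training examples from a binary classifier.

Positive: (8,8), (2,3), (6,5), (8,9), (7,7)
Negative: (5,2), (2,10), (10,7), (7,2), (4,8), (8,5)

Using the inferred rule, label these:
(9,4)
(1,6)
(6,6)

Negative, Negative, Positive

The common property of the 'Positive' items is: |first − second| ≤ 1. No 'Negative' item has it.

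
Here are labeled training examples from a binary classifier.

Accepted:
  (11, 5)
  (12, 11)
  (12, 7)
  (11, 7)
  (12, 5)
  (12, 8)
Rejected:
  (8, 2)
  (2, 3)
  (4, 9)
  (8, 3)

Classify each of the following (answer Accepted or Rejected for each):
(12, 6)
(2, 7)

The simplest hypothesis consistent with all the labels is: sum ≥ 16.

Accepted, Rejected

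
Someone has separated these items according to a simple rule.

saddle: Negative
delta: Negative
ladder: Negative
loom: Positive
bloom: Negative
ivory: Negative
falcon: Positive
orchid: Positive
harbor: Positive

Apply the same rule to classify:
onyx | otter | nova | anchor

All 'Positive' examples share one property — even length AND contains 'o' — and every 'Negative' example lacks it.
Positive: onyx, since length 4, has 'o'.
Negative: otter, since length 5, has 'o'.
Positive: nova, since length 4, has 'o'.
Positive: anchor, since length 6, has 'o'.

Positive, Negative, Positive, Positive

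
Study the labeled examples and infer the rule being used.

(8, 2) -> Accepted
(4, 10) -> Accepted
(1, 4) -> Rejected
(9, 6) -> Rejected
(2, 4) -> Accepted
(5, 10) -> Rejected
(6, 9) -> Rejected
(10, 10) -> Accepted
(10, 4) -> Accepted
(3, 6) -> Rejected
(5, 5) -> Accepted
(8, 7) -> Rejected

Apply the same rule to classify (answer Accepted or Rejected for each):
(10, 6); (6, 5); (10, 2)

Accepted, Rejected, Accepted

All 'Accepted' examples share one property — sum is even — and every 'Rejected' example lacks it.
(10, 6) → 10+6 = 16 → Accepted.
(6, 5) → 6+5 = 11 → Rejected.
(10, 2) → 10+2 = 12 → Accepted.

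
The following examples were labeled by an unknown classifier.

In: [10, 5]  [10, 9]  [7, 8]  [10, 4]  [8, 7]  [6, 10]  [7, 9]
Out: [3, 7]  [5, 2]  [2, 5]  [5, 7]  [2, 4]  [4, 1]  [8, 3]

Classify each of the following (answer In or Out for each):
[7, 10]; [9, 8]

In, In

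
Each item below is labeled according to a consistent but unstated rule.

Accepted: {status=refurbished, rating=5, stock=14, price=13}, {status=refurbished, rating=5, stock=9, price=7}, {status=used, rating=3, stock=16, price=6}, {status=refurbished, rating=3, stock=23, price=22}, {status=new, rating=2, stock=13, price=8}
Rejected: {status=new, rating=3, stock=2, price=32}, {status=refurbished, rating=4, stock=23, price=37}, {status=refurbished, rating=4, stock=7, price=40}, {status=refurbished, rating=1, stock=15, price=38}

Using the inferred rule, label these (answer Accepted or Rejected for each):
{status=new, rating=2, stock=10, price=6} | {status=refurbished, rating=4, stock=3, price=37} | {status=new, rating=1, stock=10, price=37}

Accepted, Rejected, Rejected

The common property of the 'Accepted' items is: price ≤ 22. No 'Rejected' item has it.
{status=new, rating=2, stock=10, price=6}: price = 6 — has this property, so Accepted. {status=refurbished, rating=4, stock=3, price=37}: price = 37 — lacks this property, so Rejected. {status=new, rating=1, stock=10, price=37}: price = 37 — lacks this property, so Rejected.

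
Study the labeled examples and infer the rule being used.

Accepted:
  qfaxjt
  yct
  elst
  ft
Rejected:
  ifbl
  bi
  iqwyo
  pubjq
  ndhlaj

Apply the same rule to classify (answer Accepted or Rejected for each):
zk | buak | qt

Rejected, Rejected, Accepted

The simplest hypothesis consistent with all the labels is: contains 't'.
zk → no 't' → Rejected. buak → no 't' → Rejected. qt → has 't' → Accepted.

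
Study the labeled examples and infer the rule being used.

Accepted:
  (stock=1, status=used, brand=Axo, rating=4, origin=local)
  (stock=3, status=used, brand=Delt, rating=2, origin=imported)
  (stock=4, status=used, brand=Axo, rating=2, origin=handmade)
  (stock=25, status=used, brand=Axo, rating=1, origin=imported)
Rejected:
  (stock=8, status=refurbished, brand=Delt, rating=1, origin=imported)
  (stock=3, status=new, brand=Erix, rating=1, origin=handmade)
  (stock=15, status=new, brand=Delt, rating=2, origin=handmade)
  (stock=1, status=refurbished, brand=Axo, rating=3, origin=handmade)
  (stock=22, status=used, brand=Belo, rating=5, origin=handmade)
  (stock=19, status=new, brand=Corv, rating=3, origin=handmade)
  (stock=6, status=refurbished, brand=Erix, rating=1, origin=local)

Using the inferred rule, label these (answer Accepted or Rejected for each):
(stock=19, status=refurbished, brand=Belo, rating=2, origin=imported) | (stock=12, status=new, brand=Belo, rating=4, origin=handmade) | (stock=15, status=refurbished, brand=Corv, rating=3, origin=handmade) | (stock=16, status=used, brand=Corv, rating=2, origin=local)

The distinguishing property — status is used AND rating ≤ 4 — holds for all the 'Accepted' cases and none of the 'Rejected' cases.

Rejected, Rejected, Rejected, Accepted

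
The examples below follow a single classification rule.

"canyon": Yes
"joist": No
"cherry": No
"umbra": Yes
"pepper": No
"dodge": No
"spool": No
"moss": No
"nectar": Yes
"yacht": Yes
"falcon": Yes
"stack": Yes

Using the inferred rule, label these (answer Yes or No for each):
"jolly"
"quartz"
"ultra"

A rule that fits every label: contains 'a' — true of each 'Yes' example, false of each 'No' one.
"jolly": No (no 'a').
"quartz": Yes (has 'a').
"ultra": Yes (has 'a').

No, Yes, Yes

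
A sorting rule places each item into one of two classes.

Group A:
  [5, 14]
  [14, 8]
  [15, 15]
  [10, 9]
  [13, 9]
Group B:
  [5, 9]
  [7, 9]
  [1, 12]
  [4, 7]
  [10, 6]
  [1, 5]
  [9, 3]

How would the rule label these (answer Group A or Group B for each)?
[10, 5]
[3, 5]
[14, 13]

Group B, Group B, Group A

The rule appears to be: sum ≥ 19.
Group B: [10, 5], since 10+5 = 15.
Group B: [3, 5], since 3+5 = 8.
Group A: [14, 13], since 14+13 = 27.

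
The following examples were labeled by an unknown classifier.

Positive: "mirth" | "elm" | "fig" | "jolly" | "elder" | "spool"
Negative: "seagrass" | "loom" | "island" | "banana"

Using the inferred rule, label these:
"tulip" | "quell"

The common property of the 'Positive' items is: odd length. No 'Negative' item has it.

Positive, Positive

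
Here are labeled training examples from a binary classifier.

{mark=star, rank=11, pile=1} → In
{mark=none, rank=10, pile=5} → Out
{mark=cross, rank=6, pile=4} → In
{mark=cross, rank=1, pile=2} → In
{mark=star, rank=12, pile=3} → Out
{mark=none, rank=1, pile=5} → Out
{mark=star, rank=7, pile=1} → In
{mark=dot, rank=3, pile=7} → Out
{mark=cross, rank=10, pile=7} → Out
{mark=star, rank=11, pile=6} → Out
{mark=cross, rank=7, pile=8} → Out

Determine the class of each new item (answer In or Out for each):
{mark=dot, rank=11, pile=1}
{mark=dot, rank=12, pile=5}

In, Out

The classifier is using: pile ≤ 4 AND rank ≤ 11.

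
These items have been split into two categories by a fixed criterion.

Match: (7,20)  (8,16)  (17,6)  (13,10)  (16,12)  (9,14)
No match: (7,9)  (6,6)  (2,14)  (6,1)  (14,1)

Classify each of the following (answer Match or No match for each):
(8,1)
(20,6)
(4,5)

The classifier is using: sum ≥ 23.

No match, Match, No match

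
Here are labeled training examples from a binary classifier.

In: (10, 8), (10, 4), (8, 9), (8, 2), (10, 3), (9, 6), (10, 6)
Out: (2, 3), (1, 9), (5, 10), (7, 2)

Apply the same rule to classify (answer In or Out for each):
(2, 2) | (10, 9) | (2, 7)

The simplest hypothesis consistent with all the labels is: first ≥ 8.
(2, 2): first 2, does not fit → Out.
(10, 9): first 10, checks out → In.
(2, 7): first 2, does not fit → Out.

Out, In, Out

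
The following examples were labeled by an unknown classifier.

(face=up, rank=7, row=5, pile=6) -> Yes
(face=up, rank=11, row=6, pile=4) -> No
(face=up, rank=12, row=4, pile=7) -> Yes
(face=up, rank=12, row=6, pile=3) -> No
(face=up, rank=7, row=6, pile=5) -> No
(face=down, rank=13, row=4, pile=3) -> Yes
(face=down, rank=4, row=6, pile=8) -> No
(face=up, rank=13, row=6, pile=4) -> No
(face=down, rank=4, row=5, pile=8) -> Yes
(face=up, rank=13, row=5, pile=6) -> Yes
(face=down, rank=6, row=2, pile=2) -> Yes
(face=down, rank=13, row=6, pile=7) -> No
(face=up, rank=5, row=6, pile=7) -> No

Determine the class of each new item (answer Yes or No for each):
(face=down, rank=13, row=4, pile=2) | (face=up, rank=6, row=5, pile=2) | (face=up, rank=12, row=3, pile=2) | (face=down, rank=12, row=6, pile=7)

Yes, Yes, Yes, No

The rule appears to be: row ≤ 5.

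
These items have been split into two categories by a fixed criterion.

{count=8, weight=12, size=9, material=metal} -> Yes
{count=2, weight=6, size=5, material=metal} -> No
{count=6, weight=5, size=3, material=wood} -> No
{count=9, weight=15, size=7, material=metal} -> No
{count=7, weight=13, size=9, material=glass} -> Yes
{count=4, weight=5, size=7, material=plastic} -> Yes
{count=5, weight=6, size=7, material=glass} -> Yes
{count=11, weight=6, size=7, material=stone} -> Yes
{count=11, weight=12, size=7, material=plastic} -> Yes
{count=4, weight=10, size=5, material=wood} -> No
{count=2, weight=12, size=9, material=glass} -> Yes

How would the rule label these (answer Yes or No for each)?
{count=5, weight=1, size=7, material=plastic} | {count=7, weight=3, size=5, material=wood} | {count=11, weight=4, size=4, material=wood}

The distinguishing property — weight ≤ 13 AND size ≥ 7 — holds for all the 'Yes' cases and none of the 'No' cases.
{count=5, weight=1, size=7, material=plastic}: weight = 1, size = 7, matches → Yes. {count=7, weight=3, size=5, material=wood}: weight = 3, size = 5, fails this test → No. {count=11, weight=4, size=4, material=wood}: weight = 4, size = 4, fails this test → No.

Yes, No, No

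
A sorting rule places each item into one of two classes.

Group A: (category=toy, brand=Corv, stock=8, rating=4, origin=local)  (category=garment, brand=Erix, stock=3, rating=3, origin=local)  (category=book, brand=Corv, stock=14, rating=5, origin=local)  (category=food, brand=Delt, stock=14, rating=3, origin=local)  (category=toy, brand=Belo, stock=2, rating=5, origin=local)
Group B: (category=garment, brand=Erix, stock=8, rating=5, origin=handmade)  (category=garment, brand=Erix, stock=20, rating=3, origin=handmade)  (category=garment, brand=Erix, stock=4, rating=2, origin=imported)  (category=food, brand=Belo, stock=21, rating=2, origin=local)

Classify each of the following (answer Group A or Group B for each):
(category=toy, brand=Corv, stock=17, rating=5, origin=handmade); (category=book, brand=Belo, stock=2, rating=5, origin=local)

Group B, Group A

'Group A' ⟺ origin is local AND rating ≥ 3.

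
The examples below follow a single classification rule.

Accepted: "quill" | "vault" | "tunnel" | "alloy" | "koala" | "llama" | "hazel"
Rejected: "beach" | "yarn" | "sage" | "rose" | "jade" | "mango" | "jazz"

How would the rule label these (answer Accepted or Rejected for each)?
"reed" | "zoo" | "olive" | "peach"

The rule appears to be: contains 'l'.
"reed": Rejected (no 'l').
"zoo": Rejected (no 'l').
"olive": Accepted (has 'l').
"peach": Rejected (no 'l').

Rejected, Rejected, Accepted, Rejected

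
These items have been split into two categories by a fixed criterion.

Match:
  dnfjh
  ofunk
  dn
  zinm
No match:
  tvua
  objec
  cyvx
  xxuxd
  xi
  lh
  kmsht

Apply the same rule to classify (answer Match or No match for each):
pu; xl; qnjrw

Looking at the examples, the only property every 'Match' case has and every 'No match' case lacks is: contains 'n'.

No match, No match, Match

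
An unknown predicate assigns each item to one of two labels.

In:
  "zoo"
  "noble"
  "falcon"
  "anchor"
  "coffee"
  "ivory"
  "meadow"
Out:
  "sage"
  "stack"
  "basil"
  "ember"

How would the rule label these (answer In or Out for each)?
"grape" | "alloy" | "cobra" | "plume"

Out, In, In, Out

One predicate separates the groups cleanly: contains 'o'.
Out: "grape", since no 'o'.
In: "alloy", since has 'o'.
In: "cobra", since has 'o'.
Out: "plume", since no 'o'.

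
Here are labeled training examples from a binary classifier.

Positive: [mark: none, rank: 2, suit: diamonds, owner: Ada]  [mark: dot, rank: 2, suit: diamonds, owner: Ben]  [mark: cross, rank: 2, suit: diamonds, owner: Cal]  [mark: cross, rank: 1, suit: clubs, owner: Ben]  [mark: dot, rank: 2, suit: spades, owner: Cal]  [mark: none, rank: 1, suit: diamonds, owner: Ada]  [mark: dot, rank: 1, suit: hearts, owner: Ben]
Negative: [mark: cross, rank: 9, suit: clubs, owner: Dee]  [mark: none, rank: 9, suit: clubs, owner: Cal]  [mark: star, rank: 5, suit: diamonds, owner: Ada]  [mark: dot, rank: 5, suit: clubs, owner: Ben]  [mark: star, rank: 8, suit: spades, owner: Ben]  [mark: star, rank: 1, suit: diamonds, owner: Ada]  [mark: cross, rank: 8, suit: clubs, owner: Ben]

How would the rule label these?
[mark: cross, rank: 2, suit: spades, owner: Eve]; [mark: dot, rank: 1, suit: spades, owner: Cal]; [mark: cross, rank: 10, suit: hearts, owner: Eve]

The distinguishing property — mark is not star AND rank ≤ 2 — holds for all the 'Positive' cases and none of the 'Negative' cases.

Positive, Positive, Negative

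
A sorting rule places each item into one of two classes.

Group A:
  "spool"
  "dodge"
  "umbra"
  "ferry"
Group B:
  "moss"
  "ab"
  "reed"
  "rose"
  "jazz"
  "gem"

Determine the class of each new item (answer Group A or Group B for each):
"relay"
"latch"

The pattern is that an item is 'Group A' exactly when: length 5.
"relay": Group A (length 5). "latch": Group A (length 5).

Group A, Group A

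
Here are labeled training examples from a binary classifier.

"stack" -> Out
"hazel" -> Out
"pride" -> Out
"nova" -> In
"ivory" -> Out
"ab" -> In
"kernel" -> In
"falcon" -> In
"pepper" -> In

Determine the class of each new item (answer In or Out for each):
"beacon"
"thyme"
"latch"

In, Out, Out

One predicate separates the groups cleanly: even length.
"beacon": length 6, passes → In.
"thyme": length 5, does not fit → Out.
"latch": length 5, does not fit → Out.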